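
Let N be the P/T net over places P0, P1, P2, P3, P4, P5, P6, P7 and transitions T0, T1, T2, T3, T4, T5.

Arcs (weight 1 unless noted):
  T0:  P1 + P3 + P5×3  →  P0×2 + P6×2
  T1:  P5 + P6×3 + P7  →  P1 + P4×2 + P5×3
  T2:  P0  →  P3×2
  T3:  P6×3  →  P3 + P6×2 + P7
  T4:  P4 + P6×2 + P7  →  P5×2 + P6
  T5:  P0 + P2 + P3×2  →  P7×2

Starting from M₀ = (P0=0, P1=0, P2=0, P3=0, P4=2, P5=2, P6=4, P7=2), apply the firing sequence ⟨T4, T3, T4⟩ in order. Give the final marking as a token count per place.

(P0=0, P1=0, P2=0, P3=1, P4=0, P5=6, P6=1, P7=1)

step 1: fire T4:  (P0=0, P1=0, P2=0, P3=0, P4=2, P5=2, P6=4, P7=2) → (P0=0, P1=0, P2=0, P3=0, P4=1, P5=4, P6=3, P7=1)
step 2: fire T3:  (P0=0, P1=0, P2=0, P3=0, P4=1, P5=4, P6=3, P7=1) → (P0=0, P1=0, P2=0, P3=1, P4=1, P5=4, P6=2, P7=2)
step 3: fire T4:  (P0=0, P1=0, P2=0, P3=1, P4=1, P5=4, P6=2, P7=2) → (P0=0, P1=0, P2=0, P3=1, P4=0, P5=6, P6=1, P7=1)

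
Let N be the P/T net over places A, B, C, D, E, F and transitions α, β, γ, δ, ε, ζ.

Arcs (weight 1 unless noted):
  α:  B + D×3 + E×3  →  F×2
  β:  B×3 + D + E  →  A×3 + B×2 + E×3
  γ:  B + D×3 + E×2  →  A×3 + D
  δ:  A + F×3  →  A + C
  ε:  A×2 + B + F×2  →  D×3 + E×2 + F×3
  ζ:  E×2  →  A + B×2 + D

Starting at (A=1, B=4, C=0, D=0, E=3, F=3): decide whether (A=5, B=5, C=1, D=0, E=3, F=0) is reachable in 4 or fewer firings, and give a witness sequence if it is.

step 1: fire δ:  (A=1, B=4, C=0, D=0, E=3, F=3) → (A=1, B=4, C=1, D=0, E=3, F=0)
step 2: fire ζ:  (A=1, B=4, C=1, D=0, E=3, F=0) → (A=2, B=6, C=1, D=1, E=1, F=0)
step 3: fire β:  (A=2, B=6, C=1, D=1, E=1, F=0) → (A=5, B=5, C=1, D=0, E=3, F=0)

YES — reachable via ⟨δ, ζ, β⟩ (3 firings)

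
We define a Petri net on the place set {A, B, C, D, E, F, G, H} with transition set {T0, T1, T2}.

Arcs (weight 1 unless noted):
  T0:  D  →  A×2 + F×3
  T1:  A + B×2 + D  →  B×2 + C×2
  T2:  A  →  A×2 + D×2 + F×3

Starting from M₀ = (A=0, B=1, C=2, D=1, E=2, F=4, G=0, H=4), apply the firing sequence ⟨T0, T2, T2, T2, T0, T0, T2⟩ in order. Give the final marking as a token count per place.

(A=10, B=1, C=2, D=6, E=2, F=25, G=0, H=4)

step 1: fire T0:  (A=0, B=1, C=2, D=1, E=2, F=4, G=0, H=4) → (A=2, B=1, C=2, D=0, E=2, F=7, G=0, H=4)
step 2: fire T2:  (A=2, B=1, C=2, D=0, E=2, F=7, G=0, H=4) → (A=3, B=1, C=2, D=2, E=2, F=10, G=0, H=4)
step 3: fire T2:  (A=3, B=1, C=2, D=2, E=2, F=10, G=0, H=4) → (A=4, B=1, C=2, D=4, E=2, F=13, G=0, H=4)
step 4: fire T2:  (A=4, B=1, C=2, D=4, E=2, F=13, G=0, H=4) → (A=5, B=1, C=2, D=6, E=2, F=16, G=0, H=4)
step 5: fire T0:  (A=5, B=1, C=2, D=6, E=2, F=16, G=0, H=4) → (A=7, B=1, C=2, D=5, E=2, F=19, G=0, H=4)
step 6: fire T0:  (A=7, B=1, C=2, D=5, E=2, F=19, G=0, H=4) → (A=9, B=1, C=2, D=4, E=2, F=22, G=0, H=4)
step 7: fire T2:  (A=9, B=1, C=2, D=4, E=2, F=22, G=0, H=4) → (A=10, B=1, C=2, D=6, E=2, F=25, G=0, H=4)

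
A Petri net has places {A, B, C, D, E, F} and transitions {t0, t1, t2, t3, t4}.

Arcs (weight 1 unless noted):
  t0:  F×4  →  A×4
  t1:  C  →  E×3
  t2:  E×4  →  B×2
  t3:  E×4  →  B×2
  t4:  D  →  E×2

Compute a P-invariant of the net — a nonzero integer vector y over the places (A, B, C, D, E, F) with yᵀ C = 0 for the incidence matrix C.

Incidence matrix C (rows=places, cols=transitions):
       t0   t1   t2   t3   t4
    A   4    0    0    0    0
    B   0    0    2    2    0
    C   0   -1    0    0    0
    D   0    0    0    0   -1
    E   0    3   -4   -4    2
    F  -4    0    0    0    0

Candidate y = [0, 2, 3, 2, 1, 0]; check y·C column-wise:
  col t0: 0·4 + 2·0 + 3·0 + 2·0 + 1·0 + 0·-4 = 0
  col t1: 2·0 + 3·-1 + 2·0 + 1·3 = 0
  col t2: 2·2 + 3·0 + 2·0 + 1·-4 = 0
  col t3: 2·2 + 3·0 + 2·0 + 1·-4 = 0
  col t4: 2·0 + 3·0 + 2·-1 + 1·2 = 0

y = (A:0, B:2, C:3, D:2, E:1, F:0)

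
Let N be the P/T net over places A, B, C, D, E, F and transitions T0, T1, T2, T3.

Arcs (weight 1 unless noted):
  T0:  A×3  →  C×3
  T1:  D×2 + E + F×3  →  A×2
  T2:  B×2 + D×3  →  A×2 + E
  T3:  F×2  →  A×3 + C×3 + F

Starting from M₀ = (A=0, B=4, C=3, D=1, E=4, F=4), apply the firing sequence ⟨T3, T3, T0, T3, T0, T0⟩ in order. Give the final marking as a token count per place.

(A=0, B=4, C=21, D=1, E=4, F=1)

step 1: fire T3:  (A=0, B=4, C=3, D=1, E=4, F=4) → (A=3, B=4, C=6, D=1, E=4, F=3)
step 2: fire T3:  (A=3, B=4, C=6, D=1, E=4, F=3) → (A=6, B=4, C=9, D=1, E=4, F=2)
step 3: fire T0:  (A=6, B=4, C=9, D=1, E=4, F=2) → (A=3, B=4, C=12, D=1, E=4, F=2)
step 4: fire T3:  (A=3, B=4, C=12, D=1, E=4, F=2) → (A=6, B=4, C=15, D=1, E=4, F=1)
step 5: fire T0:  (A=6, B=4, C=15, D=1, E=4, F=1) → (A=3, B=4, C=18, D=1, E=4, F=1)
step 6: fire T0:  (A=3, B=4, C=18, D=1, E=4, F=1) → (A=0, B=4, C=21, D=1, E=4, F=1)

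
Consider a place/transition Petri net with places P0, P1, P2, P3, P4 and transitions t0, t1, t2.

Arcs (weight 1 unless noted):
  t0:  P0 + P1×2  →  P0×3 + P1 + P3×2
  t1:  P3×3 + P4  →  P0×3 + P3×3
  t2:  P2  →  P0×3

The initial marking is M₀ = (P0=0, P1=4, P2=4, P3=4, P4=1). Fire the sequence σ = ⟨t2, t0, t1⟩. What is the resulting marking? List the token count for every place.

step 1: fire t2:  (P0=0, P1=4, P2=4, P3=4, P4=1) → (P0=3, P1=4, P2=3, P3=4, P4=1)
step 2: fire t0:  (P0=3, P1=4, P2=3, P3=4, P4=1) → (P0=5, P1=3, P2=3, P3=6, P4=1)
step 3: fire t1:  (P0=5, P1=3, P2=3, P3=6, P4=1) → (P0=8, P1=3, P2=3, P3=6, P4=0)

(P0=8, P1=3, P2=3, P3=6, P4=0)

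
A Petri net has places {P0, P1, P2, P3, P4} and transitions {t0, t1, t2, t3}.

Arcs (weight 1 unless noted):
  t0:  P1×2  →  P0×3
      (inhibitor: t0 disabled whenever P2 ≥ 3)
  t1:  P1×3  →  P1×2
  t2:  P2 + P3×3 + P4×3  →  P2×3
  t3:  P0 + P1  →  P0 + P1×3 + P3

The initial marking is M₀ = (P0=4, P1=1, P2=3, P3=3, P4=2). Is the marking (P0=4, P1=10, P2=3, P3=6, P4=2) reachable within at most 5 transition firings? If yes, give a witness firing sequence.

depth 0: 1 marking
depth 1: 2 markings reached so far
depth 2: 4 markings reached so far
depth 3: 6 markings reached so far
depth 4: 9 markings reached so far
depth 5: 13 markings reached so far
target is not among the 13 markings reachable within 5 steps

NO — not reachable within 5 firings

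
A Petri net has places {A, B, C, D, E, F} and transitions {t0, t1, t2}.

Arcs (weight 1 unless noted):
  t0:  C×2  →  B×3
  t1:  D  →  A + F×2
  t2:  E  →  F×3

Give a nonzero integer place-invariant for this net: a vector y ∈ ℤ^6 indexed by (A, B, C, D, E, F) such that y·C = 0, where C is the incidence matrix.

y = (A:0, B:2, C:3, D:0, E:0, F:0)

Incidence matrix C (rows=places, cols=transitions):
       t0   t1   t2
    A   0    1    0
    B   3    0    0
    C  -2    0    0
    D   0   -1    0
    E   0    0   -1
    F   0    2    3

Candidate y = [0, 2, 3, 0, 0, 0]; check y·C column-wise:
  col t0: 2·3 + 3·-2 = 0
  col t1: 0·1 + 2·0 + 3·0 + 0·-1 + 0·2 = 0
  col t2: 2·0 + 3·0 + 0·-1 + 0·3 = 0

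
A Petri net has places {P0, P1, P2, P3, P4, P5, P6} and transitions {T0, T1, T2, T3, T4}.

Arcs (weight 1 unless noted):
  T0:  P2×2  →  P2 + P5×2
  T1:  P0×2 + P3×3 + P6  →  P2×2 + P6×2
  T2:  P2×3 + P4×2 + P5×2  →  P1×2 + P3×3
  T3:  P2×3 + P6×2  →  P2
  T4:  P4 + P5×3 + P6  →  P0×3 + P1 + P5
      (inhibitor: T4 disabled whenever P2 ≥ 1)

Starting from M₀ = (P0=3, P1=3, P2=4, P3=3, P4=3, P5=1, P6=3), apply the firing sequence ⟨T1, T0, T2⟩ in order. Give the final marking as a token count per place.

(P0=1, P1=5, P2=2, P3=3, P4=1, P5=1, P6=4)

step 1: fire T1:  (P0=3, P1=3, P2=4, P3=3, P4=3, P5=1, P6=3) → (P0=1, P1=3, P2=6, P3=0, P4=3, P5=1, P6=4)
step 2: fire T0:  (P0=1, P1=3, P2=6, P3=0, P4=3, P5=1, P6=4) → (P0=1, P1=3, P2=5, P3=0, P4=3, P5=3, P6=4)
step 3: fire T2:  (P0=1, P1=3, P2=5, P3=0, P4=3, P5=3, P6=4) → (P0=1, P1=5, P2=2, P3=3, P4=1, P5=1, P6=4)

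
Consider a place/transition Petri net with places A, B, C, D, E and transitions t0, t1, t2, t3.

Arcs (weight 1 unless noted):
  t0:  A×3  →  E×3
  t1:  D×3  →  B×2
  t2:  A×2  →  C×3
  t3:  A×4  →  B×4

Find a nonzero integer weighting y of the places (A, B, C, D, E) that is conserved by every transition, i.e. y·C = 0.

Incidence matrix C (rows=places, cols=transitions):
       t0   t1   t2   t3
    A  -3    0   -2   -4
    B   0    2    0    4
    C   0    0    3    0
    D   0   -3    0    0
    E   3    0    0    0

Candidate y = [3, 3, 2, 2, 3]; check y·C column-wise:
  col t0: 3·-3 + 3·0 + 2·0 + 2·0 + 3·3 = 0
  col t1: 3·0 + 3·2 + 2·0 + 2·-3 + 3·0 = 0
  col t2: 3·-2 + 3·0 + 2·3 + 2·0 + 3·0 = 0
  col t3: 3·-4 + 3·4 + 2·0 + 2·0 + 3·0 = 0

y = (A:3, B:3, C:2, D:2, E:3)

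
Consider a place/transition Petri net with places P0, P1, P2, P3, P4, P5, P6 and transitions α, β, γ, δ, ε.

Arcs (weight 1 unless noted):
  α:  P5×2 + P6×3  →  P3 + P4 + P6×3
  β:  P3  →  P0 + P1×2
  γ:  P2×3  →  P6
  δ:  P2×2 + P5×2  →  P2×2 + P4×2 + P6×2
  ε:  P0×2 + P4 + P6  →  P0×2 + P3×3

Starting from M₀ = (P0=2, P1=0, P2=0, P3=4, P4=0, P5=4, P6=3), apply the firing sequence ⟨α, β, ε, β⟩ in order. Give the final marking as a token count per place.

step 1: fire α:  (P0=2, P1=0, P2=0, P3=4, P4=0, P5=4, P6=3) → (P0=2, P1=0, P2=0, P3=5, P4=1, P5=2, P6=3)
step 2: fire β:  (P0=2, P1=0, P2=0, P3=5, P4=1, P5=2, P6=3) → (P0=3, P1=2, P2=0, P3=4, P4=1, P5=2, P6=3)
step 3: fire ε:  (P0=3, P1=2, P2=0, P3=4, P4=1, P5=2, P6=3) → (P0=3, P1=2, P2=0, P3=7, P4=0, P5=2, P6=2)
step 4: fire β:  (P0=3, P1=2, P2=0, P3=7, P4=0, P5=2, P6=2) → (P0=4, P1=4, P2=0, P3=6, P4=0, P5=2, P6=2)

(P0=4, P1=4, P2=0, P3=6, P4=0, P5=2, P6=2)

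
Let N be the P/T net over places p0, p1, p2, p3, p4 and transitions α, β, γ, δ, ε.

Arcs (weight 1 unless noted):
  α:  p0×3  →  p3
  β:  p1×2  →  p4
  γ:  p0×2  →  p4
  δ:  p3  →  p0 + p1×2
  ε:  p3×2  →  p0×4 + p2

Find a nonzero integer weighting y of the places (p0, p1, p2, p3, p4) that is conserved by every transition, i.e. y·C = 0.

y = (p0:1, p1:1, p2:2, p3:3, p4:2)

Incidence matrix C (rows=places, cols=transitions):
        α    β    γ    δ    ε
   p0  -3    0   -2    1    4
   p1   0   -2    0    2    0
   p2   0    0    0    0    1
   p3   1    0    0   -1   -2
   p4   0    1    1    0    0

Candidate y = [1, 1, 2, 3, 2]; check y·C column-wise:
  col α: 1·-3 + 1·0 + 2·0 + 3·1 + 2·0 = 0
  col β: 1·0 + 1·-2 + 2·0 + 3·0 + 2·1 = 0
  col γ: 1·-2 + 1·0 + 2·0 + 3·0 + 2·1 = 0
  col δ: 1·1 + 1·2 + 2·0 + 3·-1 + 2·0 = 0
  col ε: 1·4 + 1·0 + 2·1 + 3·-2 + 2·0 = 0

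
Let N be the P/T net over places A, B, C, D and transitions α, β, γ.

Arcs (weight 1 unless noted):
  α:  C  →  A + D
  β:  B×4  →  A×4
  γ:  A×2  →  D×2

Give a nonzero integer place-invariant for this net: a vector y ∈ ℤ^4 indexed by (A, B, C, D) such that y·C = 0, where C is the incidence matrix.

y = (A:1, B:1, C:2, D:1)

Incidence matrix C (rows=places, cols=transitions):
        α    β    γ
    A   1    4   -2
    B   0   -4    0
    C  -1    0    0
    D   1    0    2

Candidate y = [1, 1, 2, 1]; check y·C column-wise:
  col α: 1·1 + 1·0 + 2·-1 + 1·1 = 0
  col β: 1·4 + 1·-4 + 2·0 + 1·0 = 0
  col γ: 1·-2 + 1·0 + 2·0 + 1·2 = 0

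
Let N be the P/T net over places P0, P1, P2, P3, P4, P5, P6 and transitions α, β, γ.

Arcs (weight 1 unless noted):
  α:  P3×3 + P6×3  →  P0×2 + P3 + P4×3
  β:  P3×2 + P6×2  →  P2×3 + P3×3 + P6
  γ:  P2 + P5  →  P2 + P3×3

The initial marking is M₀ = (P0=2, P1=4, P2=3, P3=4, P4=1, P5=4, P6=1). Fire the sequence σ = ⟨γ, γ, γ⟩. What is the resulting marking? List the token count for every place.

(P0=2, P1=4, P2=3, P3=13, P4=1, P5=1, P6=1)

step 1: fire γ:  (P0=2, P1=4, P2=3, P3=4, P4=1, P5=4, P6=1) → (P0=2, P1=4, P2=3, P3=7, P4=1, P5=3, P6=1)
step 2: fire γ:  (P0=2, P1=4, P2=3, P3=7, P4=1, P5=3, P6=1) → (P0=2, P1=4, P2=3, P3=10, P4=1, P5=2, P6=1)
step 3: fire γ:  (P0=2, P1=4, P2=3, P3=10, P4=1, P5=2, P6=1) → (P0=2, P1=4, P2=3, P3=13, P4=1, P5=1, P6=1)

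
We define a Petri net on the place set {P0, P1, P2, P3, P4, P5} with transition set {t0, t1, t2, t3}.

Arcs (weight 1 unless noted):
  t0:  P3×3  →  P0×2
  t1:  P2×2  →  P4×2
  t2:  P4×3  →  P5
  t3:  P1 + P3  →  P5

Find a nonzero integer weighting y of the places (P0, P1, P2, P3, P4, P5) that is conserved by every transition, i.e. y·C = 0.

Incidence matrix C (rows=places, cols=transitions):
       t0   t1   t2   t3
   P0   2    0    0    0
   P1   0    0    0   -1
   P2   0   -2    0    0
   P3  -3    0    0   -1
   P4   0    2   -3    0
   P5   0    0    1    1

Candidate y = [3, -2, 0, 2, 0, 0]; check y·C column-wise:
  col t0: 3·2 + -2·0 + 2·-3 = 0
  col t1: 3·0 + -2·0 + 0·-2 + 2·0 + 0·2 = 0
  col t2: 3·0 + -2·0 + 2·0 + 0·-3 + 0·1 = 0
  col t3: 3·0 + -2·-1 + 2·-1 + 0·1 = 0

y = (P0:3, P1:-2, P2:0, P3:2, P4:0, P5:0)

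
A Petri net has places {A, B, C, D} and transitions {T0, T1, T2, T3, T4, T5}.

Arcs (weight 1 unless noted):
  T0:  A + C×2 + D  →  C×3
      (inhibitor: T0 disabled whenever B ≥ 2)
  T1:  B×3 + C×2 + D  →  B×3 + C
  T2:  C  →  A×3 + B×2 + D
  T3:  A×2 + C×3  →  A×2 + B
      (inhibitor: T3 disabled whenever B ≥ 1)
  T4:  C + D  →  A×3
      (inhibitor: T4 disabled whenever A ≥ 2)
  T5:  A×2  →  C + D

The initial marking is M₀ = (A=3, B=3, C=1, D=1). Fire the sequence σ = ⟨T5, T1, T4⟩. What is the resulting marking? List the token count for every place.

step 1: fire T5:  (A=3, B=3, C=1, D=1) → (A=1, B=3, C=2, D=2)
step 2: fire T1:  (A=1, B=3, C=2, D=2) → (A=1, B=3, C=1, D=1)
step 3: fire T4:  (A=1, B=3, C=1, D=1) → (A=4, B=3, C=0, D=0)

(A=4, B=3, C=0, D=0)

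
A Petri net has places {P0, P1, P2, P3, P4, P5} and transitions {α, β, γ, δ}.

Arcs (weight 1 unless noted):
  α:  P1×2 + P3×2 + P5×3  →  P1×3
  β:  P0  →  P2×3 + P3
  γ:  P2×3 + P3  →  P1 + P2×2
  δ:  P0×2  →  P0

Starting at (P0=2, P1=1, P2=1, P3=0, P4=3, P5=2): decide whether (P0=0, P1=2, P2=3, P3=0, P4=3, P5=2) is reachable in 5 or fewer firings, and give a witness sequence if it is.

step 1: fire δ:  (P0=2, P1=1, P2=1, P3=0, P4=3, P5=2) → (P0=1, P1=1, P2=1, P3=0, P4=3, P5=2)
step 2: fire β:  (P0=1, P1=1, P2=1, P3=0, P4=3, P5=2) → (P0=0, P1=1, P2=4, P3=1, P4=3, P5=2)
step 3: fire γ:  (P0=0, P1=1, P2=4, P3=1, P4=3, P5=2) → (P0=0, P1=2, P2=3, P3=0, P4=3, P5=2)

YES — reachable via ⟨δ, β, γ⟩ (3 firings)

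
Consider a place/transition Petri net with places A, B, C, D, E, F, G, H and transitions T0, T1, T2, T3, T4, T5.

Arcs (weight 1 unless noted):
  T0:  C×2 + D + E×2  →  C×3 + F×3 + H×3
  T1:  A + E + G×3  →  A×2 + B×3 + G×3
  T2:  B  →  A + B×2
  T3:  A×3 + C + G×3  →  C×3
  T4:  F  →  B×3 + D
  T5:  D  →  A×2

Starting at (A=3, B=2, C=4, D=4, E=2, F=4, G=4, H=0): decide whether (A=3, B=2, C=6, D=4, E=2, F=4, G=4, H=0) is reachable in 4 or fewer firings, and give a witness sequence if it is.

depth 0: 1 marking
depth 1: 7 markings reached so far
depth 2: 25 markings reached so far
depth 3: 63 markings reached so far
depth 4: 129 markings reached so far
target is not among the 129 markings reachable within 4 steps

NO — not reachable within 4 firings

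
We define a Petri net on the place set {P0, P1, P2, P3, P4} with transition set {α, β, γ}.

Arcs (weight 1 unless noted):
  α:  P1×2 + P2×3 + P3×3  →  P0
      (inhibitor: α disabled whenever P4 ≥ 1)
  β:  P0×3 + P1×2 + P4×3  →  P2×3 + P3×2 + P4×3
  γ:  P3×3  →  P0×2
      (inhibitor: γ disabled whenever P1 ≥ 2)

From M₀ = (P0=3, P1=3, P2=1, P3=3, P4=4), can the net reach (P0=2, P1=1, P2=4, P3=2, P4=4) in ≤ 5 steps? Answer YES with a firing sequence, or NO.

YES — reachable via ⟨β, γ⟩ (2 firings)

step 1: fire β:  (P0=3, P1=3, P2=1, P3=3, P4=4) → (P0=0, P1=1, P2=4, P3=5, P4=4)
step 2: fire γ:  (P0=0, P1=1, P2=4, P3=5, P4=4) → (P0=2, P1=1, P2=4, P3=2, P4=4)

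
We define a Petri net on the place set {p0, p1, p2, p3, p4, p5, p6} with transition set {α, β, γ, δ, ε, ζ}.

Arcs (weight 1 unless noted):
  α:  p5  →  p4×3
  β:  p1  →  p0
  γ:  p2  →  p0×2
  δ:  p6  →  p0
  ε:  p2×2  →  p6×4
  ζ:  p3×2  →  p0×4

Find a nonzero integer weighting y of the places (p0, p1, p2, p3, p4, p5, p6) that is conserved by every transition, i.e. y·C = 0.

y = (p0:0, p1:0, p2:0, p3:0, p4:1, p5:3, p6:0)

Incidence matrix C (rows=places, cols=transitions):
        α    β    γ    δ    ε    ζ
   p0   0    1    2    1    0    4
   p1   0   -1    0    0    0    0
   p2   0    0   -1    0   -2    0
   p3   0    0    0    0    0   -2
   p4   3    0    0    0    0    0
   p5  -1    0    0    0    0    0
   p6   0    0    0   -1    4    0

Candidate y = [0, 0, 0, 0, 1, 3, 0]; check y·C column-wise:
  col α: 1·3 + 3·-1 = 0
  col β: 0·1 + 0·-1 + 1·0 + 3·0 = 0
  col γ: 0·2 + 0·-1 + 1·0 + 3·0 = 0
  col δ: 0·1 + 1·0 + 3·0 + 0·-1 = 0
  col ε: 0·-2 + 1·0 + 3·0 + 0·4 = 0
  col ζ: 0·4 + 0·-2 + 1·0 + 3·0 = 0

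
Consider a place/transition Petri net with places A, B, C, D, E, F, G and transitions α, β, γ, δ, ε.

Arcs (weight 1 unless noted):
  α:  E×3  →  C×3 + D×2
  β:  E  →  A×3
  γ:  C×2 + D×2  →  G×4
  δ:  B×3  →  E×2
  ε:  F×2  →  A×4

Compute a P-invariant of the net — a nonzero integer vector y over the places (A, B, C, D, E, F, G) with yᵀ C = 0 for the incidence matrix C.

y = (A:1, B:2, C:9, D:-9, E:3, F:2, G:0)

Incidence matrix C (rows=places, cols=transitions):
        α    β    γ    δ    ε
    A   0    3    0    0    4
    B   0    0    0   -3    0
    C   3    0   -2    0    0
    D   2    0   -2    0    0
    E  -3   -1    0    2    0
    F   0    0    0    0   -2
    G   0    0    4    0    0

Candidate y = [1, 2, 9, -9, 3, 2, 0]; check y·C column-wise:
  col α: 1·0 + 2·0 + 9·3 + -9·2 + 3·-3 + 2·0 = 0
  col β: 1·3 + 2·0 + 9·0 + -9·0 + 3·-1 + 2·0 = 0
  col γ: 1·0 + 2·0 + 9·-2 + -9·-2 + 3·0 + 2·0 + 0·4 = 0
  col δ: 1·0 + 2·-3 + 9·0 + -9·0 + 3·2 + 2·0 = 0
  col ε: 1·4 + 2·0 + 9·0 + -9·0 + 3·0 + 2·-2 = 0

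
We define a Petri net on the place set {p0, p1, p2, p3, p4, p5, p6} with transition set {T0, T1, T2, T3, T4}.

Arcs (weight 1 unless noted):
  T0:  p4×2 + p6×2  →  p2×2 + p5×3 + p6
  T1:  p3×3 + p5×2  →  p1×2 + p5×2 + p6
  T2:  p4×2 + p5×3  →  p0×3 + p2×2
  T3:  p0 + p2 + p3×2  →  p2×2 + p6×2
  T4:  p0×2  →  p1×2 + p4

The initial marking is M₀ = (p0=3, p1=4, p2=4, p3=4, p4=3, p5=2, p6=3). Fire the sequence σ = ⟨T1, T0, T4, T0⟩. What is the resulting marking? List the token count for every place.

(p0=1, p1=8, p2=8, p3=1, p4=0, p5=8, p6=2)

step 1: fire T1:  (p0=3, p1=4, p2=4, p3=4, p4=3, p5=2, p6=3) → (p0=3, p1=6, p2=4, p3=1, p4=3, p5=2, p6=4)
step 2: fire T0:  (p0=3, p1=6, p2=4, p3=1, p4=3, p5=2, p6=4) → (p0=3, p1=6, p2=6, p3=1, p4=1, p5=5, p6=3)
step 3: fire T4:  (p0=3, p1=6, p2=6, p3=1, p4=1, p5=5, p6=3) → (p0=1, p1=8, p2=6, p3=1, p4=2, p5=5, p6=3)
step 4: fire T0:  (p0=1, p1=8, p2=6, p3=1, p4=2, p5=5, p6=3) → (p0=1, p1=8, p2=8, p3=1, p4=0, p5=8, p6=2)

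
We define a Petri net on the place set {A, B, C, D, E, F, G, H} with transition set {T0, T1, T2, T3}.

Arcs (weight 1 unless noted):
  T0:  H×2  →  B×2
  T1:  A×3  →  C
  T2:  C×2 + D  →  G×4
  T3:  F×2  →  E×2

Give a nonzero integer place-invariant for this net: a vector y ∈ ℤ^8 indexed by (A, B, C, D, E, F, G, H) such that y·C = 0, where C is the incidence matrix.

y = (A:1, B:0, C:3, D:-6, E:0, F:0, G:0, H:0)

Incidence matrix C (rows=places, cols=transitions):
       T0   T1   T2   T3
    A   0   -3    0    0
    B   2    0    0    0
    C   0    1   -2    0
    D   0    0   -1    0
    E   0    0    0    2
    F   0    0    0   -2
    G   0    0    4    0
    H  -2    0    0    0

Candidate y = [1, 0, 3, -6, 0, 0, 0, 0]; check y·C column-wise:
  col T0: 1·0 + 0·2 + 3·0 + -6·0 + 0·-2 = 0
  col T1: 1·-3 + 3·1 + -6·0 = 0
  col T2: 1·0 + 3·-2 + -6·-1 + 0·4 = 0
  col T3: 1·0 + 3·0 + -6·0 + 0·2 + 0·-2 = 0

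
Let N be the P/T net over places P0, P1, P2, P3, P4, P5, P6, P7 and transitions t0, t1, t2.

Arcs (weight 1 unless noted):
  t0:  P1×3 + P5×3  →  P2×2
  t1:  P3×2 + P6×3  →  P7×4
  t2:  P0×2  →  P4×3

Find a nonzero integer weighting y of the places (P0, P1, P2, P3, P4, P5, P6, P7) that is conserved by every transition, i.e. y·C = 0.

y = (P0:0, P1:2, P2:3, P3:0, P4:0, P5:0, P6:0, P7:0)

Incidence matrix C (rows=places, cols=transitions):
       t0   t1   t2
   P0   0    0   -2
   P1  -3    0    0
   P2   2    0    0
   P3   0   -2    0
   P4   0    0    3
   P5  -3    0    0
   P6   0   -3    0
   P7   0    4    0

Candidate y = [0, 2, 3, 0, 0, 0, 0, 0]; check y·C column-wise:
  col t0: 2·-3 + 3·2 + 0·-3 = 0
  col t1: 2·0 + 3·0 + 0·-2 + 0·-3 + 0·4 = 0
  col t2: 0·-2 + 2·0 + 3·0 + 0·3 = 0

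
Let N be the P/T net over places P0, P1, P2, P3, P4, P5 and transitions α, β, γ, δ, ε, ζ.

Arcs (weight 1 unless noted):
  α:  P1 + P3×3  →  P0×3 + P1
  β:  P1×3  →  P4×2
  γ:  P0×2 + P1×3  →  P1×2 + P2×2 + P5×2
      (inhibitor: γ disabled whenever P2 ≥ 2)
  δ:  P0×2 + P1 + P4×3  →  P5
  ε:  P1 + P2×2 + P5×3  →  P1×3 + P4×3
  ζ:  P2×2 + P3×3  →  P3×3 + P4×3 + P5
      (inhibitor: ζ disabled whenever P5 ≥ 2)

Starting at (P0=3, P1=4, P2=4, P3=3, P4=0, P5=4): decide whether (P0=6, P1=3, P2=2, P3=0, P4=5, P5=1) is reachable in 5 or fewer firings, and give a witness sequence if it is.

step 1: fire α:  (P0=3, P1=4, P2=4, P3=3, P4=0, P5=4) → (P0=6, P1=4, P2=4, P3=0, P4=0, P5=4)
step 2: fire β:  (P0=6, P1=4, P2=4, P3=0, P4=0, P5=4) → (P0=6, P1=1, P2=4, P3=0, P4=2, P5=4)
step 3: fire ε:  (P0=6, P1=1, P2=4, P3=0, P4=2, P5=4) → (P0=6, P1=3, P2=2, P3=0, P4=5, P5=1)

YES — reachable via ⟨α, β, ε⟩ (3 firings)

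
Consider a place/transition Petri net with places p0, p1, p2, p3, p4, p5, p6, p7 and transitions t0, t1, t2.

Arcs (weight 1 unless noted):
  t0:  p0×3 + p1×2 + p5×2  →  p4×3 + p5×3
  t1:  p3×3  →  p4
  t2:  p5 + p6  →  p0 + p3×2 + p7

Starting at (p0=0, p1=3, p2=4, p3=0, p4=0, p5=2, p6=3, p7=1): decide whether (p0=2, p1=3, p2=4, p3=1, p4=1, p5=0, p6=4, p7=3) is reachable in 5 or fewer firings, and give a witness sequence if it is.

NO — not reachable within 5 firings

depth 0: 1 marking
depth 1: 2 markings reached so far
depth 2: 3 markings reached so far
depth 3: 4 markings reached so far
depth 4: 4 markings reached so far
(frontier empty at depth 4; search complete)
target is not among the 4 markings reachable within 5 steps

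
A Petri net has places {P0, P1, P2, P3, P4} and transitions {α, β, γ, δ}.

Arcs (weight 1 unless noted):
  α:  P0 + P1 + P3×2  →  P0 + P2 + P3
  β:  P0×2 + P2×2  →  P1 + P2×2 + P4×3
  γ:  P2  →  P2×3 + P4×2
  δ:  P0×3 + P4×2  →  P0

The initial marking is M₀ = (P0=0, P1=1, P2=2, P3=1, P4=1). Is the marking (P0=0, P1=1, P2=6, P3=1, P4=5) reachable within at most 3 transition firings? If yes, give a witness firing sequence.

step 1: fire γ:  (P0=0, P1=1, P2=2, P3=1, P4=1) → (P0=0, P1=1, P2=4, P3=1, P4=3)
step 2: fire γ:  (P0=0, P1=1, P2=4, P3=1, P4=3) → (P0=0, P1=1, P2=6, P3=1, P4=5)

YES — reachable via ⟨γ, γ⟩ (2 firings)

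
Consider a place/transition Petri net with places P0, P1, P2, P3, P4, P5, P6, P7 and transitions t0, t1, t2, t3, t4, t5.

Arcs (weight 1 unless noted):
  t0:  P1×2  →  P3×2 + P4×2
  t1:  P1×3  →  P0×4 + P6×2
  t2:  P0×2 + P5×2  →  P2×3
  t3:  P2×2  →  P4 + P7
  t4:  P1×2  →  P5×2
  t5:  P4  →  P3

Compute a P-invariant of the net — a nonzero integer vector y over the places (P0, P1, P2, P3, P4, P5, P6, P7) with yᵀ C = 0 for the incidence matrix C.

y = (P0:5, P1:-8, P2:-2, P3:-4, P4:-4, P5:-8, P6:-22, P7:0)

Incidence matrix C (rows=places, cols=transitions):
       t0   t1   t2   t3   t4   t5
   P0   0    4   -2    0    0    0
   P1  -2   -3    0    0   -2    0
   P2   0    0    3   -2    0    0
   P3   2    0    0    0    0    1
   P4   2    0    0    1    0   -1
   P5   0    0   -2    0    2    0
   P6   0    2    0    0    0    0
   P7   0    0    0    1    0    0

Candidate y = [5, -8, -2, -4, -4, -8, -22, 0]; check y·C column-wise:
  col t0: 5·0 + -8·-2 + -2·0 + -4·2 + -4·2 + -8·0 + -22·0 = 0
  col t1: 5·4 + -8·-3 + -2·0 + -4·0 + -4·0 + -8·0 + -22·2 = 0
  col t2: 5·-2 + -8·0 + -2·3 + -4·0 + -4·0 + -8·-2 + -22·0 = 0
  col t3: 5·0 + -8·0 + -2·-2 + -4·0 + -4·1 + -8·0 + -22·0 + 0·1 = 0
  col t4: 5·0 + -8·-2 + -2·0 + -4·0 + -4·0 + -8·2 + -22·0 = 0
  col t5: 5·0 + -8·0 + -2·0 + -4·1 + -4·-1 + -8·0 + -22·0 = 0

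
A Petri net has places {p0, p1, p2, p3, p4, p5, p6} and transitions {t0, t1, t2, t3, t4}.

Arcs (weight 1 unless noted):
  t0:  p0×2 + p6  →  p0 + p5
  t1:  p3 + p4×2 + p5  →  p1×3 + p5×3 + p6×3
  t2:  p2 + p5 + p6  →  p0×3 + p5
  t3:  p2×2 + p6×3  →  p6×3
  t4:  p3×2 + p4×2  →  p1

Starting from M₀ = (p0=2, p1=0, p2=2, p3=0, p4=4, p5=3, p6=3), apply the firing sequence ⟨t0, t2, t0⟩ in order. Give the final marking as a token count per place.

step 1: fire t0:  (p0=2, p1=0, p2=2, p3=0, p4=4, p5=3, p6=3) → (p0=1, p1=0, p2=2, p3=0, p4=4, p5=4, p6=2)
step 2: fire t2:  (p0=1, p1=0, p2=2, p3=0, p4=4, p5=4, p6=2) → (p0=4, p1=0, p2=1, p3=0, p4=4, p5=4, p6=1)
step 3: fire t0:  (p0=4, p1=0, p2=1, p3=0, p4=4, p5=4, p6=1) → (p0=3, p1=0, p2=1, p3=0, p4=4, p5=5, p6=0)

(p0=3, p1=0, p2=1, p3=0, p4=4, p5=5, p6=0)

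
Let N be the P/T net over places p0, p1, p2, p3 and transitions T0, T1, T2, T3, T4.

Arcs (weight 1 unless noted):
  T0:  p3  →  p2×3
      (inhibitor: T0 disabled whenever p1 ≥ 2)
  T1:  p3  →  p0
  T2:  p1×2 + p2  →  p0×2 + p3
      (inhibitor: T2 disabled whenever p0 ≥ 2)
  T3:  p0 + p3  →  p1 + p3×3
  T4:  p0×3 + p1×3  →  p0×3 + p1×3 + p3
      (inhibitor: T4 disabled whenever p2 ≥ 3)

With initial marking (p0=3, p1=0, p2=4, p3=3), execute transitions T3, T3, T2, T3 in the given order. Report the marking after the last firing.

(p0=2, p1=1, p2=3, p3=10)

step 1: fire T3:  (p0=3, p1=0, p2=4, p3=3) → (p0=2, p1=1, p2=4, p3=5)
step 2: fire T3:  (p0=2, p1=1, p2=4, p3=5) → (p0=1, p1=2, p2=4, p3=7)
step 3: fire T2:  (p0=1, p1=2, p2=4, p3=7) → (p0=3, p1=0, p2=3, p3=8)
step 4: fire T3:  (p0=3, p1=0, p2=3, p3=8) → (p0=2, p1=1, p2=3, p3=10)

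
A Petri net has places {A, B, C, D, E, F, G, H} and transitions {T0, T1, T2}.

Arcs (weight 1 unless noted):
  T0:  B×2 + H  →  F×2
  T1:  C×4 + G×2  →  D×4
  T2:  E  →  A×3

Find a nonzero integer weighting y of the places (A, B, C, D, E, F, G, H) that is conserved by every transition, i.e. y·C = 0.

y = (A:0, B:0, C:1, D:1, E:0, F:0, G:0, H:0)

Incidence matrix C (rows=places, cols=transitions):
       T0   T1   T2
    A   0    0    3
    B  -2    0    0
    C   0   -4    0
    D   0    4    0
    E   0    0   -1
    F   2    0    0
    G   0   -2    0
    H  -1    0    0

Candidate y = [0, 0, 1, 1, 0, 0, 0, 0]; check y·C column-wise:
  col T0: 0·-2 + 1·0 + 1·0 + 0·2 + 0·-1 = 0
  col T1: 1·-4 + 1·4 + 0·-2 = 0
  col T2: 0·3 + 1·0 + 1·0 + 0·-1 = 0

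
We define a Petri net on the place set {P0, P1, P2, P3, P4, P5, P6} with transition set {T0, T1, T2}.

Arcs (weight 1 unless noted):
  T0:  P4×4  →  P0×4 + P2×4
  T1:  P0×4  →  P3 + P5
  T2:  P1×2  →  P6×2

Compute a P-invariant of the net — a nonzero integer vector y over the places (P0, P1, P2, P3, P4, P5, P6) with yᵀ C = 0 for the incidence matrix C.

y = (P0:1, P1:0, P2:-1, P3:4, P4:0, P5:0, P6:0)

Incidence matrix C (rows=places, cols=transitions):
       T0   T1   T2
   P0   4   -4    0
   P1   0    0   -2
   P2   4    0    0
   P3   0    1    0
   P4  -4    0    0
   P5   0    1    0
   P6   0    0    2

Candidate y = [1, 0, -1, 4, 0, 0, 0]; check y·C column-wise:
  col T0: 1·4 + -1·4 + 4·0 + 0·-4 = 0
  col T1: 1·-4 + -1·0 + 4·1 + 0·1 = 0
  col T2: 1·0 + 0·-2 + -1·0 + 4·0 + 0·2 = 0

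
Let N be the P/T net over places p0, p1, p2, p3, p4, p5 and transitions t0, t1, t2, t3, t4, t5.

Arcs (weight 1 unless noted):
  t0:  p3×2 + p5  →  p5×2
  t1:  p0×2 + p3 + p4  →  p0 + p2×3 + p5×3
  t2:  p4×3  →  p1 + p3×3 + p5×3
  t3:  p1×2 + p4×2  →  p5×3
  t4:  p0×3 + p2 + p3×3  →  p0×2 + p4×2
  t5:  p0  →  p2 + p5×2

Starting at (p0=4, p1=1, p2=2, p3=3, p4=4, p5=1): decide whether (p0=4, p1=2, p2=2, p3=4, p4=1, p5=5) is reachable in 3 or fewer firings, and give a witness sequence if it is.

YES — reachable via ⟨t0, t2⟩ (2 firings)

step 1: fire t0:  (p0=4, p1=1, p2=2, p3=3, p4=4, p5=1) → (p0=4, p1=1, p2=2, p3=1, p4=4, p5=2)
step 2: fire t2:  (p0=4, p1=1, p2=2, p3=1, p4=4, p5=2) → (p0=4, p1=2, p2=2, p3=4, p4=1, p5=5)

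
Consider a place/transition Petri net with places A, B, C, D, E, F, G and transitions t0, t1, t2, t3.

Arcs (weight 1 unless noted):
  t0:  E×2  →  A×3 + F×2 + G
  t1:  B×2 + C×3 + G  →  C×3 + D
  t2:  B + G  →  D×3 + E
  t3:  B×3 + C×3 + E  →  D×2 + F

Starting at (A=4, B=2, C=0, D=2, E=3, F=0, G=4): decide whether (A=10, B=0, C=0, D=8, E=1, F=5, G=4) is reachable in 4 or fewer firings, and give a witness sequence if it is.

depth 0: 1 marking
depth 1: 3 markings reached so far
depth 2: 5 markings reached so far
depth 3: 7 markings reached so far
depth 4: 8 markings reached so far
target is not among the 8 markings reachable within 4 steps

NO — not reachable within 4 firings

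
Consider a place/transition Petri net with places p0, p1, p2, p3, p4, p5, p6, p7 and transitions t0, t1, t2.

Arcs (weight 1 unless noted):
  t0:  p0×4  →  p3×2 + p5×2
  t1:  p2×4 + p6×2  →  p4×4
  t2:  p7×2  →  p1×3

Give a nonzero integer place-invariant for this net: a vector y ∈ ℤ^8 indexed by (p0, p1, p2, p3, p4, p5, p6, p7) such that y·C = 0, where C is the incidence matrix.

Incidence matrix C (rows=places, cols=transitions):
       t0   t1   t2
   p0  -4    0    0
   p1   0    0    3
   p2   0   -4    0
   p3   2    0    0
   p4   0    4    0
   p5   2    0    0
   p6   0   -2    0
   p7   0    0   -2

Candidate y = [1, 0, 0, 2, 0, 0, 0, 0]; check y·C column-wise:
  col t0: 1·-4 + 2·2 + 0·2 = 0
  col t1: 1·0 + 0·-4 + 2·0 + 0·4 + 0·-2 = 0
  col t2: 1·0 + 0·3 + 2·0 + 0·-2 = 0

y = (p0:1, p1:0, p2:0, p3:2, p4:0, p5:0, p6:0, p7:0)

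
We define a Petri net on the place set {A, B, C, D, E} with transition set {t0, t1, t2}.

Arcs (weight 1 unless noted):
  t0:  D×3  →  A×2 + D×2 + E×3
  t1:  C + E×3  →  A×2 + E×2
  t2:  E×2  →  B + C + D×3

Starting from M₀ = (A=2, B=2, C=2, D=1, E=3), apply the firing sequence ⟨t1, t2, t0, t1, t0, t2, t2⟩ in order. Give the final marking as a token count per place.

(A=10, B=5, C=3, D=8, E=1)

step 1: fire t1:  (A=2, B=2, C=2, D=1, E=3) → (A=4, B=2, C=1, D=1, E=2)
step 2: fire t2:  (A=4, B=2, C=1, D=1, E=2) → (A=4, B=3, C=2, D=4, E=0)
step 3: fire t0:  (A=4, B=3, C=2, D=4, E=0) → (A=6, B=3, C=2, D=3, E=3)
step 4: fire t1:  (A=6, B=3, C=2, D=3, E=3) → (A=8, B=3, C=1, D=3, E=2)
step 5: fire t0:  (A=8, B=3, C=1, D=3, E=2) → (A=10, B=3, C=1, D=2, E=5)
step 6: fire t2:  (A=10, B=3, C=1, D=2, E=5) → (A=10, B=4, C=2, D=5, E=3)
step 7: fire t2:  (A=10, B=4, C=2, D=5, E=3) → (A=10, B=5, C=3, D=8, E=1)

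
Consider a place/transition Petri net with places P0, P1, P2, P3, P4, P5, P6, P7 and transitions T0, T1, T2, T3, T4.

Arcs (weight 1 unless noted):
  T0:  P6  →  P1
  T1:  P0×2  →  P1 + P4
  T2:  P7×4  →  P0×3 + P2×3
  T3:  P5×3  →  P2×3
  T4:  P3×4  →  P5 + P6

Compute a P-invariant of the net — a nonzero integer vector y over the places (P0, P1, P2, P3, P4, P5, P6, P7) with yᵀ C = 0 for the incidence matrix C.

y = (P0:4, P1:0, P2:-4, P3:-1, P4:8, P5:-4, P6:0, P7:0)

Incidence matrix C (rows=places, cols=transitions):
       T0   T1   T2   T3   T4
   P0   0   -2    3    0    0
   P1   1    1    0    0    0
   P2   0    0    3    3    0
   P3   0    0    0    0   -4
   P4   0    1    0    0    0
   P5   0    0    0   -3    1
   P6  -1    0    0    0    1
   P7   0    0   -4    0    0

Candidate y = [4, 0, -4, -1, 8, -4, 0, 0]; check y·C column-wise:
  col T0: 4·0 + 0·1 + -4·0 + -1·0 + 8·0 + -4·0 + 0·-1 = 0
  col T1: 4·-2 + 0·1 + -4·0 + -1·0 + 8·1 + -4·0 = 0
  col T2: 4·3 + -4·3 + -1·0 + 8·0 + -4·0 + 0·-4 = 0
  col T3: 4·0 + -4·3 + -1·0 + 8·0 + -4·-3 = 0
  col T4: 4·0 + -4·0 + -1·-4 + 8·0 + -4·1 + 0·1 = 0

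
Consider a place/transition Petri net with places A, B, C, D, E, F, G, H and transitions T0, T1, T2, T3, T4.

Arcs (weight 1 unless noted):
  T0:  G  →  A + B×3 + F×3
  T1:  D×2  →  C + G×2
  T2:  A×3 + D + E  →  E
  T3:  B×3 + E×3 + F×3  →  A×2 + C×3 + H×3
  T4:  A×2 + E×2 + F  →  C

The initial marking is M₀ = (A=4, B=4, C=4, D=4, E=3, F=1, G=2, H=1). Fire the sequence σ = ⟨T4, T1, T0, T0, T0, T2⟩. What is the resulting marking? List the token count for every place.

step 1: fire T4:  (A=4, B=4, C=4, D=4, E=3, F=1, G=2, H=1) → (A=2, B=4, C=5, D=4, E=1, F=0, G=2, H=1)
step 2: fire T1:  (A=2, B=4, C=5, D=4, E=1, F=0, G=2, H=1) → (A=2, B=4, C=6, D=2, E=1, F=0, G=4, H=1)
step 3: fire T0:  (A=2, B=4, C=6, D=2, E=1, F=0, G=4, H=1) → (A=3, B=7, C=6, D=2, E=1, F=3, G=3, H=1)
step 4: fire T0:  (A=3, B=7, C=6, D=2, E=1, F=3, G=3, H=1) → (A=4, B=10, C=6, D=2, E=1, F=6, G=2, H=1)
step 5: fire T0:  (A=4, B=10, C=6, D=2, E=1, F=6, G=2, H=1) → (A=5, B=13, C=6, D=2, E=1, F=9, G=1, H=1)
step 6: fire T2:  (A=5, B=13, C=6, D=2, E=1, F=9, G=1, H=1) → (A=2, B=13, C=6, D=1, E=1, F=9, G=1, H=1)

(A=2, B=13, C=6, D=1, E=1, F=9, G=1, H=1)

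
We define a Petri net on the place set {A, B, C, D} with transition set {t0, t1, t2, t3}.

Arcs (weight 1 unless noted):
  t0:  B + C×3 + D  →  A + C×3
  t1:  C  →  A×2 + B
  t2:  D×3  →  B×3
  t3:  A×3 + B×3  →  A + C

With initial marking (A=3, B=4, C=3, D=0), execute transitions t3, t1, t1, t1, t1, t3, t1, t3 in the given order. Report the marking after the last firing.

(A=7, B=0, C=1, D=0)

step 1: fire t3:  (A=3, B=4, C=3, D=0) → (A=1, B=1, C=4, D=0)
step 2: fire t1:  (A=1, B=1, C=4, D=0) → (A=3, B=2, C=3, D=0)
step 3: fire t1:  (A=3, B=2, C=3, D=0) → (A=5, B=3, C=2, D=0)
step 4: fire t1:  (A=5, B=3, C=2, D=0) → (A=7, B=4, C=1, D=0)
step 5: fire t1:  (A=7, B=4, C=1, D=0) → (A=9, B=5, C=0, D=0)
step 6: fire t3:  (A=9, B=5, C=0, D=0) → (A=7, B=2, C=1, D=0)
step 7: fire t1:  (A=7, B=2, C=1, D=0) → (A=9, B=3, C=0, D=0)
step 8: fire t3:  (A=9, B=3, C=0, D=0) → (A=7, B=0, C=1, D=0)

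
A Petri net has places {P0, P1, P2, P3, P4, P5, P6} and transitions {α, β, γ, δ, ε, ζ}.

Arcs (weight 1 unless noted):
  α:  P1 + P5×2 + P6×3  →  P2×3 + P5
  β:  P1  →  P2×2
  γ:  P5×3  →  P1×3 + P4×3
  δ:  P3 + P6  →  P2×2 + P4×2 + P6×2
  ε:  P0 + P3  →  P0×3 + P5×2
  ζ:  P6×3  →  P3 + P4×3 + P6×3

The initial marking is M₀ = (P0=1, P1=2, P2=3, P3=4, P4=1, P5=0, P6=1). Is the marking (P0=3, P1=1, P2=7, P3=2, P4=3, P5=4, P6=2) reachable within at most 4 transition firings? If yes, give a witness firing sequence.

depth 0: 1 marking
depth 1: 4 markings reached so far
depth 2: 10 markings reached so far
depth 3: 21 markings reached so far
depth 4: 41 markings reached so far
target is not among the 41 markings reachable within 4 steps

NO — not reachable within 4 firings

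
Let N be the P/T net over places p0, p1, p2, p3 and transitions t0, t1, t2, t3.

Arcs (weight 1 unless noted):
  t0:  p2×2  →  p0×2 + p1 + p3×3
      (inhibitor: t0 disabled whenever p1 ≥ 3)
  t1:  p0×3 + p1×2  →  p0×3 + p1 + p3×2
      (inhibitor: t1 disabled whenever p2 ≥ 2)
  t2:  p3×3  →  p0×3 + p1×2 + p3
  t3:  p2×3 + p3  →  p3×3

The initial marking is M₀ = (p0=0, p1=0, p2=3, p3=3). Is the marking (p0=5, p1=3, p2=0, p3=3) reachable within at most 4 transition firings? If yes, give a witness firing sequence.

depth 0: 1 marking
depth 1: 4 markings reached so far
depth 2: 6 markings reached so far
depth 3: 10 markings reached so far
depth 4: 13 markings reached so far
target is not among the 13 markings reachable within 4 steps

NO — not reachable within 4 firings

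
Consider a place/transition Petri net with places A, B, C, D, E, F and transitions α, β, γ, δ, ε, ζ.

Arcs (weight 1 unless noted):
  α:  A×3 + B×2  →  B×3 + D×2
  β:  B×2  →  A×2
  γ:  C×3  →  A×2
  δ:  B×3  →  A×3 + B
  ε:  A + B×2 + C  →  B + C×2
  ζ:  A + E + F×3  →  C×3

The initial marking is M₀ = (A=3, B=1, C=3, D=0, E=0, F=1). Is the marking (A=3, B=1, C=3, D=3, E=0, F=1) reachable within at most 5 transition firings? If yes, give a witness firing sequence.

NO — not reachable within 5 firings

depth 0: 1 marking
depth 1: 2 markings reached so far
depth 2: 2 markings reached so far
(frontier empty at depth 2; search complete)
target is not among the 2 markings reachable within 5 steps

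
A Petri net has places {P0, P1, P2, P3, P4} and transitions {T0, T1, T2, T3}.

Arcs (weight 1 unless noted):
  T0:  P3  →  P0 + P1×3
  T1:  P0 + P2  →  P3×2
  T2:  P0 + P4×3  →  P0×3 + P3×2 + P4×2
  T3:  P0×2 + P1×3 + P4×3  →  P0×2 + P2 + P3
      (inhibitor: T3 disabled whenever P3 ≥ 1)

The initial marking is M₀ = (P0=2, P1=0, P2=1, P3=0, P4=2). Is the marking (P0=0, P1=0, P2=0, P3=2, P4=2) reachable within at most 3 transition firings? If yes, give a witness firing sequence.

NO — not reachable within 3 firings

depth 0: 1 marking
depth 1: 2 markings reached so far
depth 2: 3 markings reached so far
depth 3: 4 markings reached so far
target is not among the 4 markings reachable within 3 steps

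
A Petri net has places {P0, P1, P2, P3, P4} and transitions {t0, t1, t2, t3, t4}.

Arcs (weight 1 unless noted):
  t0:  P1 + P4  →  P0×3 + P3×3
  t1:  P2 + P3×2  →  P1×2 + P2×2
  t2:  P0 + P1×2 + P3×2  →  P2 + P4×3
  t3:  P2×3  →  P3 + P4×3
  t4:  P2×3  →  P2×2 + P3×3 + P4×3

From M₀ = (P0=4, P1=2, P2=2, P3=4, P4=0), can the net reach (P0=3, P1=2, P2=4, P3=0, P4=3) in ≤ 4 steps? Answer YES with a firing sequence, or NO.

step 1: fire t1:  (P0=4, P1=2, P2=2, P3=4, P4=0) → (P0=4, P1=4, P2=3, P3=2, P4=0)
step 2: fire t2:  (P0=4, P1=4, P2=3, P3=2, P4=0) → (P0=3, P1=2, P2=4, P3=0, P4=3)

YES — reachable via ⟨t1, t2⟩ (2 firings)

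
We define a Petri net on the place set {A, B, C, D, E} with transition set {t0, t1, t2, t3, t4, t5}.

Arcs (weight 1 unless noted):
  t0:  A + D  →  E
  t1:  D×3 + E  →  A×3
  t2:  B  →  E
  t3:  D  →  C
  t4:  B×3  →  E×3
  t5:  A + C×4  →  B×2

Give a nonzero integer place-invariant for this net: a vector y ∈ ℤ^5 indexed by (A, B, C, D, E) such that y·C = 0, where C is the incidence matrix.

Incidence matrix C (rows=places, cols=transitions):
       t0   t1   t2   t3   t4   t5
    A  -1    3    0    0    0   -1
    B   0    0   -1    0   -3    2
    C   0    0    0    1    0   -4
    D  -1   -3    0   -1    0    0
    E   1   -1    1    0    3    0

Candidate y = [2, 3, 1, 1, 3]; check y·C column-wise:
  col t0: 2·-1 + 3·0 + 1·0 + 1·-1 + 3·1 = 0
  col t1: 2·3 + 3·0 + 1·0 + 1·-3 + 3·-1 = 0
  col t2: 2·0 + 3·-1 + 1·0 + 1·0 + 3·1 = 0
  col t3: 2·0 + 3·0 + 1·1 + 1·-1 + 3·0 = 0
  col t4: 2·0 + 3·-3 + 1·0 + 1·0 + 3·3 = 0
  col t5: 2·-1 + 3·2 + 1·-4 + 1·0 + 3·0 = 0

y = (A:2, B:3, C:1, D:1, E:3)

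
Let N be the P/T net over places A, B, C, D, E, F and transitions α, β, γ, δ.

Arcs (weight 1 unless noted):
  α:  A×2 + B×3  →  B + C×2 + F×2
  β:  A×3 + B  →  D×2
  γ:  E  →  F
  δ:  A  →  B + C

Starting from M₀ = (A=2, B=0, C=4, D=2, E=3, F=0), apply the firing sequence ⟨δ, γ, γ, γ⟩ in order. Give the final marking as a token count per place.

step 1: fire δ:  (A=2, B=0, C=4, D=2, E=3, F=0) → (A=1, B=1, C=5, D=2, E=3, F=0)
step 2: fire γ:  (A=1, B=1, C=5, D=2, E=3, F=0) → (A=1, B=1, C=5, D=2, E=2, F=1)
step 3: fire γ:  (A=1, B=1, C=5, D=2, E=2, F=1) → (A=1, B=1, C=5, D=2, E=1, F=2)
step 4: fire γ:  (A=1, B=1, C=5, D=2, E=1, F=2) → (A=1, B=1, C=5, D=2, E=0, F=3)

(A=1, B=1, C=5, D=2, E=0, F=3)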